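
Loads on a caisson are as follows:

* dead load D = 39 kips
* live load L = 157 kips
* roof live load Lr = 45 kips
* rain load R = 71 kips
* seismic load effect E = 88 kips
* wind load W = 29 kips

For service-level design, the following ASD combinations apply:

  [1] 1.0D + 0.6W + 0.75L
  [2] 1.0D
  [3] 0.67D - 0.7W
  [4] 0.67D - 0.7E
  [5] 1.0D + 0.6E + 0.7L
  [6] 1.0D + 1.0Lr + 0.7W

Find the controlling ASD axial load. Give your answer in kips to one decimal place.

201.7 kips

[1] 1.0(39) + 0.6(29) + 0.75(157) = 174.2
[2] 1.0(39) = 39.0
[3] 0.67(39) - 0.7(29) = 5.8
[4] 0.67(39) - 0.7(88) = -35.5
[5] 1.0(39) + 0.6(88) + 0.7(157) = 201.7
[6] 1.0(39) + 1.0(45) + 0.7(29) = 104.3
Maximum is from combination 5.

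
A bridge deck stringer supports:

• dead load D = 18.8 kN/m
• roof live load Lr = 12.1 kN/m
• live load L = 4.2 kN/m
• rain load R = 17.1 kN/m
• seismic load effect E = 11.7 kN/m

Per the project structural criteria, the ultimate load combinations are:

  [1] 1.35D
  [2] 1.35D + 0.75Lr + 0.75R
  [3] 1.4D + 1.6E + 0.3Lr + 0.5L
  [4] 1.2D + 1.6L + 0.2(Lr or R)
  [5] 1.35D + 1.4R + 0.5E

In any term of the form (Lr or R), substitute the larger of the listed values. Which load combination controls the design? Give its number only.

(Lr or R) → R = 17.1 kN/m.
[1] 1.35(18.8) = 25.38
[2] 1.35(18.8) + 0.75(12.1) + 0.75(17.1) = 47.28
[3] 1.4(18.8) + 1.6(11.7) + 0.3(12.1) + 0.5(4.2) = 26.32 + 18.72 + 3.63 + 2.10 = 50.77
[4] 1.2(18.8) + 1.6(4.2) + 0.2(17.1) = 22.56 + 6.72 + 3.42 = 32.70
[5] 1.35(18.8) + 1.4(17.1) + 0.5(11.7) = 25.38 + 23.94 + 5.85 = 55.17
The largest value is 55.17 kN/m from combination 5.

Combination 5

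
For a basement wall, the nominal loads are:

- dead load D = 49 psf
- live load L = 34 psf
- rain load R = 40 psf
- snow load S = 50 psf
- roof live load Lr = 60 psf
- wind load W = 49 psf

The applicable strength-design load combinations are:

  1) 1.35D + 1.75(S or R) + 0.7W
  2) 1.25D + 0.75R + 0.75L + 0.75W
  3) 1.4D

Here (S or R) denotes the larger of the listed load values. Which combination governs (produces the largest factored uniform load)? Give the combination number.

(S or R) → S = 50 psf.
1) 1.35(49) + 1.75(50) + 0.7(49) = 66.15 + 87.50 + 34.30 = 187.95
2) 1.25(49) + 0.75(40) + 0.75(34) + 0.75(49) = 61.25 + 30.00 + 25.50 + 36.75 = 153.50
3) 1.4(49) = 68.60
The largest value is 187.95 psf from combination 1.

Combination 1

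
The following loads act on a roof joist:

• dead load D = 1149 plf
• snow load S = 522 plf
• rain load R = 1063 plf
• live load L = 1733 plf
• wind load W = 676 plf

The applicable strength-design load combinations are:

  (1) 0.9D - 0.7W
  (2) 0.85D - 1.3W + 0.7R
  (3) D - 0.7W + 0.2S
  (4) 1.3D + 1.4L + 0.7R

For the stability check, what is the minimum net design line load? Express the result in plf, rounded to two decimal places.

(1) 0.9(1149) - 0.7(676) = 1034.10 - 473.20 = 560.90
(2) 0.85(1149) - 1.3(676) + 0.7(1063) = 976.65 - 878.80 + 744.10 = 841.95
(3) 1.0(1149) - 0.7(676) + 0.2(522) = 1149.00 - 473.20 + 104.40 = 780.20
(4) 1.3(1149) + 1.4(1733) + 0.7(1063) = 1493.70 + 2426.20 + 744.10 = 4664.00
Combination 1 gives the minimum: 560.90 plf.

560.90 plf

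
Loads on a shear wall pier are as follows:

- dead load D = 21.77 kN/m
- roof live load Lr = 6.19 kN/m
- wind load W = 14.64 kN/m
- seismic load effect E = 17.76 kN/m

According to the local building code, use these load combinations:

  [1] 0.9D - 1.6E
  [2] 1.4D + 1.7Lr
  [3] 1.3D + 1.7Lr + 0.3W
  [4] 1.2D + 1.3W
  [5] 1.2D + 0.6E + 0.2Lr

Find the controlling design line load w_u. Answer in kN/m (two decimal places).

[1] 0.9(21.77) - 1.6(17.76) = -8.82
[2] 1.4(21.77) + 1.7(6.19) = 30.48 + 10.52 = 41.00
[3] 1.3(21.77) + 1.7(6.19) + 0.3(14.64) = 43.22
[4] 1.2(21.77) + 1.3(14.64) = 45.16
[5] 1.2(21.77) + 0.6(17.76) + 0.2(6.19) = 26.12 + 10.66 + 1.24 = 38.02
Maximum is from combination 4.

45.16 kN/m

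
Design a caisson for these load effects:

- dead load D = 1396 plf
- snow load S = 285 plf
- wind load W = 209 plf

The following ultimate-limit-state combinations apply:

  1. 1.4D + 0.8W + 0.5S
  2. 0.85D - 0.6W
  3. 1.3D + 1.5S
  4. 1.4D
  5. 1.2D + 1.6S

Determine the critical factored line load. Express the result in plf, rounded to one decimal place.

1. 1.4(1396) + 0.8(209) + 0.5(285) = 2264.1
2. 0.85(1396) - 0.6(209) = 1061.2
3. 1.3(1396) + 1.5(285) = 2242.3
4. 1.4(1396) = 1954.4
5. 1.2(1396) + 1.6(285) = 2131.2
The controlling combination is 1, giving 2264.1 plf.

2264.1 plf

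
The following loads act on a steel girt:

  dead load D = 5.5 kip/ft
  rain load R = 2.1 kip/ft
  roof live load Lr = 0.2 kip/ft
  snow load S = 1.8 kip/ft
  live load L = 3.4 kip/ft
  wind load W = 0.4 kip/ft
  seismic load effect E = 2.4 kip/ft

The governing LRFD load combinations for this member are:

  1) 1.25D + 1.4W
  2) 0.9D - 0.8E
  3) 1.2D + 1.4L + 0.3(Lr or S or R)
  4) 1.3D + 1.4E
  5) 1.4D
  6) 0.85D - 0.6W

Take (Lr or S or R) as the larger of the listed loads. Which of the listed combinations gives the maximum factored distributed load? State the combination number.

(Lr or S or R) → R = 2.1 kip/ft.
1) 1.25(5.5) + 1.4(0.4) = 6.88 + 0.56 = 7.44
2) 0.9(5.5) - 0.8(2.4) = 4.95 - 1.92 = 3.03
3) 1.2(5.5) + 1.4(3.4) + 0.3(2.1) = 6.60 + 4.76 + 0.63 = 11.99
4) 1.3(5.5) + 1.4(2.4) = 7.15 + 3.36 = 10.51
5) 1.4(5.5) = 7.70
6) 0.85(5.5) - 0.6(0.4) = 4.68 - 0.24 = 4.44
The largest value is 11.99 kip/ft from combination 3.

Combination 3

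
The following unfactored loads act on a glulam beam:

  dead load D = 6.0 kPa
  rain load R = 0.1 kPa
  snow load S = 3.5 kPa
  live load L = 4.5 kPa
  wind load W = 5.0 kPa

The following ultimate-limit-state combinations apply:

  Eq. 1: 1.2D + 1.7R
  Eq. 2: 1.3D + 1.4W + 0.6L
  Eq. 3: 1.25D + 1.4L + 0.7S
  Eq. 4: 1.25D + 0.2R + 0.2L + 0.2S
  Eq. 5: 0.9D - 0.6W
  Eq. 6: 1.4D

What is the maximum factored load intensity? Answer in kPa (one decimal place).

Eq. 1: 1.2(6.0) + 1.7(0.1) = 7.2 + 0.2 = 7.4
Eq. 2: 1.3(6.0) + 1.4(5.0) + 0.6(4.5) = 7.8 + 7.0 + 2.7 = 17.5
Eq. 3: 1.25(6.0) + 1.4(4.5) + 0.7(3.5) = 7.5 + 6.3 + 2.5 = 16.3
Eq. 4: 1.25(6.0) + 0.2(0.1) + 0.2(4.5) + 0.2(3.5) = 7.5 + 0.0 + 0.9 + 0.7 = 9.1
Eq. 5: 0.9(6.0) - 0.6(5.0) = 5.4 - 3.0 = 2.4
Eq. 6: 1.4(6.0) = 8.4
Combination 2 governs: q_u = 17.5 kPa.

17.5 kPa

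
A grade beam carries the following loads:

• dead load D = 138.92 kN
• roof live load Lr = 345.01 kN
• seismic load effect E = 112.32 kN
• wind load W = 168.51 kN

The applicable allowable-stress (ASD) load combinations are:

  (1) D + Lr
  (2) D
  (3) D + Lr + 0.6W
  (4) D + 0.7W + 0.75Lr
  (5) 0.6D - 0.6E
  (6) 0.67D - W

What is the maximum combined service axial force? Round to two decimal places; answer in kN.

585.04 kN

(1) 1.0(138.92) + 1.0(345.01) = 483.93
(2) 1.0(138.92) = 138.92
(3) 1.0(138.92) + 1.0(345.01) + 0.6(168.51) = 585.04
(4) 1.0(138.92) + 0.7(168.51) + 0.75(345.01) = 515.63
(5) 0.6(138.92) - 0.6(112.32) = 15.96
(6) 0.67(138.92) - 1.0(168.51) = -75.43
Maximum is from combination 3.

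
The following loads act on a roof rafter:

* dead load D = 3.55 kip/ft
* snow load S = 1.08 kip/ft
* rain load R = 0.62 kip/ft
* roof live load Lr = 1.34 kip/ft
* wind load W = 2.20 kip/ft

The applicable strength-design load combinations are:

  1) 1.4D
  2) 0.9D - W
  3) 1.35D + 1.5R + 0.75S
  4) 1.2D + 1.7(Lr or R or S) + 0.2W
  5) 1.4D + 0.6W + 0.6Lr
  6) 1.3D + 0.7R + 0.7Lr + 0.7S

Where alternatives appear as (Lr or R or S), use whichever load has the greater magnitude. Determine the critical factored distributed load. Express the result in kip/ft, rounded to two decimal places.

7.09 kip/ft

(Lr or R or S) → Lr = 1.34 kip/ft.
1) 1.4(3.55) = 4.97
2) 0.9(3.55) - 1.0(2.20) = 1.00
3) 1.35(3.55) + 1.5(0.62) + 0.75(1.08) = 6.53
4) 1.2(3.55) + 1.7(1.34) + 0.2(2.20) = 6.98
5) 1.4(3.55) + 0.6(2.20) + 0.6(1.34) = 7.09
6) 1.3(3.55) + 0.7(0.62) + 0.7(1.34) + 0.7(1.08) = 6.74
Combination 5 governs: w_u = 7.09 kip/ft.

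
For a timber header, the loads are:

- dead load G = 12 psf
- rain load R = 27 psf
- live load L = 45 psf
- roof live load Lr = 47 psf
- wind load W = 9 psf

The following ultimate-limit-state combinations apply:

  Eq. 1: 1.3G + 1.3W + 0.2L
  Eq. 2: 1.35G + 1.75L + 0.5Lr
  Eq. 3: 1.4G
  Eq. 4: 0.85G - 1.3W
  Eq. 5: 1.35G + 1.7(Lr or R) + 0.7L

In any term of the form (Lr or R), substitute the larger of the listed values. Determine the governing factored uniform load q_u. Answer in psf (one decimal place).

127.6 psf

(Lr or R) → Lr = 47 psf.
Eq. 1: 1.3(12) + 1.3(9) + 0.2(45) = 36.3
Eq. 2: 1.35(12) + 1.75(45) + 0.5(47) = 118.5
Eq. 3: 1.4(12) = 16.8
Eq. 4: 0.85(12) - 1.3(9) = -1.5
Eq. 5: 1.35(12) + 1.7(47) + 0.7(45) = 127.6
The controlling combination is 5, giving 127.6 psf.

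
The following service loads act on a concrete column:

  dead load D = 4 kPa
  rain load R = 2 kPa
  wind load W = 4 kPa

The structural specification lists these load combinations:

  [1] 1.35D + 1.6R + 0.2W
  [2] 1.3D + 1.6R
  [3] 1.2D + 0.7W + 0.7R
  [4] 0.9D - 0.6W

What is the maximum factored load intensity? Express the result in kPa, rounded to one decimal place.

[1] 1.35(4) + 1.6(2) + 0.2(4) = 5.4 + 3.2 + 0.8 = 9.4
[2] 1.3(4) + 1.6(2) = 5.2 + 3.2 = 8.4
[3] 1.2(4) + 0.7(4) + 0.7(2) = 4.8 + 2.8 + 1.4 = 9.0
[4] 0.9(4) - 0.6(4) = 3.6 - 2.4 = 1.2
The controlling combination is 1, giving 9.4 kPa.

9.4 kPa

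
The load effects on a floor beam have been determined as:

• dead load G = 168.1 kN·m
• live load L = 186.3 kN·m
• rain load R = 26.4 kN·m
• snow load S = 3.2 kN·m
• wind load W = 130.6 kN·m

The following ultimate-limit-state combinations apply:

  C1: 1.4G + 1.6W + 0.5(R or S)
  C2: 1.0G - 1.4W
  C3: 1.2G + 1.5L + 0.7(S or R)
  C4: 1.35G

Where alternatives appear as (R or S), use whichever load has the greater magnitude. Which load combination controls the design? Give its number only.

(R or S) → R = 26.4 kN·m; (S or R) → R = 26.4 kN·m.
C1: 1.4(168.1) + 1.6(130.6) + 0.5(26.4) = 235.3 + 209.0 + 13.2 = 457.5
C2: 1.0(168.1) - 1.4(130.6) = 168.1 - 182.8 = -14.7
C3: 1.2(168.1) + 1.5(186.3) + 0.7(26.4) = 201.7 + 279.5 + 18.5 = 499.7
C4: 1.35(168.1) = 226.9
The largest value is 499.7 kN·m from combination 3.

Combination 3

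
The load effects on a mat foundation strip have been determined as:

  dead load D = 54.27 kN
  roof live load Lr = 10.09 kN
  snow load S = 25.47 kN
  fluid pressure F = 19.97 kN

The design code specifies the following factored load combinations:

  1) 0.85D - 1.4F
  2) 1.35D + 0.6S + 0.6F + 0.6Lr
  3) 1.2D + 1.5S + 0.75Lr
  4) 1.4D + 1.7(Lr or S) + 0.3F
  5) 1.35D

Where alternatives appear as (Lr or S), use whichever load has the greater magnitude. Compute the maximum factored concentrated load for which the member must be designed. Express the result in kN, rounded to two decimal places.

(Lr or S) → S = 25.47 kN.
1) 0.85(54.27) - 1.4(19.97) = 18.17
2) 1.35(54.27) + 0.6(25.47) + 0.6(19.97) + 0.6(10.09) = 106.58
3) 1.2(54.27) + 1.5(25.47) + 0.75(10.09) = 110.90
4) 1.4(54.27) + 1.7(25.47) + 0.3(19.97) = 125.27
5) 1.35(54.27) = 73.26
Combination 4 governs: P_u = 125.27 kN.

125.27 kN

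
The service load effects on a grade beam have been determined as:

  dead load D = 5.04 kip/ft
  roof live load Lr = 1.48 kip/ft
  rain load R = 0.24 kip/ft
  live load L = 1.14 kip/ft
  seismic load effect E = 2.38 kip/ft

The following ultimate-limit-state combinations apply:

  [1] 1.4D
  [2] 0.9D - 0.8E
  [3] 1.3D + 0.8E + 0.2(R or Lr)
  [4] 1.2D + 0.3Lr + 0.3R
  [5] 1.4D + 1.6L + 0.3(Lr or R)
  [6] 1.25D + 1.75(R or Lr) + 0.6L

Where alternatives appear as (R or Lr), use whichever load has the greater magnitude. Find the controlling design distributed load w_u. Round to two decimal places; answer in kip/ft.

9.57 kip/ft

(R or Lr) → Lr = 1.48 kip/ft; (Lr or R) → Lr = 1.48 kip/ft.
[1] 1.4(5.04) = 7.06
[2] 0.9(5.04) - 0.8(2.38) = 2.63
[3] 1.3(5.04) + 0.8(2.38) + 0.2(1.48) = 6.55 + 1.90 + 0.30 = 8.75
[4] 1.2(5.04) + 0.3(1.48) + 0.3(0.24) = 6.05 + 0.44 + 0.07 = 6.56
[5] 1.4(5.04) + 1.6(1.14) + 0.3(1.48) = 7.06 + 1.82 + 0.44 = 9.32
[6] 1.25(5.04) + 1.75(1.48) + 0.6(1.14) = 6.30 + 2.59 + 0.68 = 9.57
The controlling combination is 6, giving 9.57 kip/ft.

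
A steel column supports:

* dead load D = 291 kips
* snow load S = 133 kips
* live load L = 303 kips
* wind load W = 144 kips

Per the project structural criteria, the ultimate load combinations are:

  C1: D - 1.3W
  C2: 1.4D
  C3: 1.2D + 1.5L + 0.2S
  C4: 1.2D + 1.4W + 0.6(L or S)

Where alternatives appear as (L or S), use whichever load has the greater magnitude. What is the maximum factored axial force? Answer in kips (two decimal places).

830.30 kips

(L or S) → L = 303 kips.
C1: 1.0(291) - 1.3(144) = 291.00 - 187.20 = 103.80
C2: 1.4(291) = 407.40
C3: 1.2(291) + 1.5(303) + 0.2(133) = 349.20 + 454.50 + 26.60 = 830.30
C4: 1.2(291) + 1.4(144) + 0.6(303) = 349.20 + 201.60 + 181.80 = 732.60
Combination 3 governs: P_u = 830.30 kips.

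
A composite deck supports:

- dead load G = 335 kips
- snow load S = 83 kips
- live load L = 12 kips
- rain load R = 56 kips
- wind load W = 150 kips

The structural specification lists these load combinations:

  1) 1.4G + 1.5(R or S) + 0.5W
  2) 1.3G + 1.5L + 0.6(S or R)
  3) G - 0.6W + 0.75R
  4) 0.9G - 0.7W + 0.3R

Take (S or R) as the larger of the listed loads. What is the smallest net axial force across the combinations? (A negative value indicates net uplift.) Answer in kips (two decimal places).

(R or S) → S = 83 kips; (S or R) → S = 83 kips.
1) 1.4(335) + 1.5(83) + 0.5(150) = 469.00 + 124.50 + 75.00 = 668.50
2) 1.3(335) + 1.5(12) + 0.6(83) = 435.50 + 18.00 + 49.80 = 503.30
3) 1.0(335) - 0.6(150) + 0.75(56) = 335.00 - 90.00 + 42.00 = 287.00
4) 0.9(335) - 0.7(150) + 0.3(56) = 301.50 - 105.00 + 16.80 = 213.30
Combination 4 gives the minimum: 213.30 kips.

213.30 kips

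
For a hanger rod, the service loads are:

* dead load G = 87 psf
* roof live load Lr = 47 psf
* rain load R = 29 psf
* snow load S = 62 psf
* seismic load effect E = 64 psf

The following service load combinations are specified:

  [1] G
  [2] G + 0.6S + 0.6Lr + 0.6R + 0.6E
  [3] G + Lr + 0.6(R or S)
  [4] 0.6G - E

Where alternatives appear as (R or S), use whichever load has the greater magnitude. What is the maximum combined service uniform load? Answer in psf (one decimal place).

208.2 psf

(R or S) → S = 62 psf.
[1] 1.0(87) = 87.0
[2] 1.0(87) + 0.6(62) + 0.6(47) + 0.6(29) + 0.6(64) = 208.2
[3] 1.0(87) + 1.0(47) + 0.6(62) = 171.2
[4] 0.6(87) - 1.0(64) = -11.8
Maximum is from combination 2.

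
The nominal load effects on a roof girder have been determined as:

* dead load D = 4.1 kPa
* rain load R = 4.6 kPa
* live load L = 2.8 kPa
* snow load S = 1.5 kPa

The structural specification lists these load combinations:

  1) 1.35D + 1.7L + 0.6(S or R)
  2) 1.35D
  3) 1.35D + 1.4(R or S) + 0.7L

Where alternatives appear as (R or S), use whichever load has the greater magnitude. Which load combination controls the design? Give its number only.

Combination 3

(S or R) → R = 4.6 kPa; (R or S) → R = 4.6 kPa.
1) 1.35(4.1) + 1.7(2.8) + 0.6(4.6) = 5.5 + 4.8 + 2.8 = 13.1
2) 1.35(4.1) = 5.5
3) 1.35(4.1) + 1.4(4.6) + 0.7(2.8) = 5.5 + 6.4 + 2.0 = 13.9
The largest value is 13.9 kPa from combination 3.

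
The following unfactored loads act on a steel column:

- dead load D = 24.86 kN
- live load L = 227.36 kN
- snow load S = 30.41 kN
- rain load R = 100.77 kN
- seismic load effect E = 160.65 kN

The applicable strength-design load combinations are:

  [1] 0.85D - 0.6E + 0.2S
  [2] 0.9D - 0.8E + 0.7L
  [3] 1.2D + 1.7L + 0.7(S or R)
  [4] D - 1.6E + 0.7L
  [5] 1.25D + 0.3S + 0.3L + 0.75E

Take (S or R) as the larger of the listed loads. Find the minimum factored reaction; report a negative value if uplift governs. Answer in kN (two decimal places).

(S or R) → R = 100.77 kN.
[1] 0.85(24.86) - 0.6(160.65) + 0.2(30.41) = 21.13 - 96.39 + 6.08 = -69.18
[2] 0.9(24.86) - 0.8(160.65) + 0.7(227.36) = 53.01
[3] 1.2(24.86) + 1.7(227.36) + 0.7(100.77) = 29.83 + 386.51 + 70.54 = 486.88
[4] 1.0(24.86) - 1.6(160.65) + 0.7(227.36) = 24.86 - 257.04 + 159.15 = -73.03
[5] 1.25(24.86) + 0.3(30.41) + 0.3(227.36) + 0.75(160.65) = 228.89
Combination 4 gives the minimum: -73.03 kN.

-73.03 kN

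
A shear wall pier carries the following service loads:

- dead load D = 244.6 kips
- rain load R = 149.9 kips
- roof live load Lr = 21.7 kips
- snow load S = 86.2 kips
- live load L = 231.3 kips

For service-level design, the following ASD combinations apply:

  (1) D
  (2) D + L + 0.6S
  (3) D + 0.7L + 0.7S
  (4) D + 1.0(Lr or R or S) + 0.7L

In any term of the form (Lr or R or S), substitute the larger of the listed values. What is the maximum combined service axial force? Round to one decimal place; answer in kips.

(Lr or R or S) → R = 149.9 kips.
(1) 1.0(244.6) = 244.6
(2) 1.0(244.6) + 1.0(231.3) + 0.6(86.2) = 244.6 + 231.3 + 51.7 = 527.6
(3) 1.0(244.6) + 0.7(231.3) + 0.7(86.2) = 466.9
(4) 1.0(244.6) + 1.0(149.9) + 0.7(231.3) = 244.6 + 149.9 + 161.9 = 556.4
Combination 4 governs: P = 556.4 kips.

556.4 kips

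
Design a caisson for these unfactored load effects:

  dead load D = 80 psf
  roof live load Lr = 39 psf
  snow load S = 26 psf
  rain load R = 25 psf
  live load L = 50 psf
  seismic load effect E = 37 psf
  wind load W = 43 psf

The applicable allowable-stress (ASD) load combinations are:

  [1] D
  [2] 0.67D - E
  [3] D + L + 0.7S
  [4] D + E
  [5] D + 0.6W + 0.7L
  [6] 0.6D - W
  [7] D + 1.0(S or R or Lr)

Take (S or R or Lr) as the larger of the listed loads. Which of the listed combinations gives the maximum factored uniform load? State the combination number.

(S or R or Lr) → Lr = 39 psf.
[1] 1.0(80) = 80.00
[2] 0.67(80) - 1.0(37) = 16.60
[3] 1.0(80) + 1.0(50) + 0.7(26) = 148.20
[4] 1.0(80) + 1.0(37) = 117.00
[5] 1.0(80) + 0.6(43) + 0.7(50) = 140.80
[6] 0.6(80) - 1.0(43) = 5.00
[7] 1.0(80) + 1.0(39) = 119.00
The largest value is 148.20 psf from combination 3.

Combination 3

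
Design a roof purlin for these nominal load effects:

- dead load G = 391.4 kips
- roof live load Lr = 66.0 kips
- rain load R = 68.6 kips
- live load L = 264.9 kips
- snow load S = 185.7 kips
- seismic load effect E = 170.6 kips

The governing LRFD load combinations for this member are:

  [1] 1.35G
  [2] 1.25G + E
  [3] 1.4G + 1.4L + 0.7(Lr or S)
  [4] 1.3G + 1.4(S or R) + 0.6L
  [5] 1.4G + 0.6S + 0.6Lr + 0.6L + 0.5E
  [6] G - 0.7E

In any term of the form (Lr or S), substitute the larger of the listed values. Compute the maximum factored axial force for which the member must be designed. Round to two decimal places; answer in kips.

(Lr or S) → S = 185.7 kips; (S or R) → S = 185.7 kips.
[1] 1.35(391.4) = 528.39
[2] 1.25(391.4) + 1.0(170.6) = 659.85
[3] 1.4(391.4) + 1.4(264.9) + 0.7(185.7) = 1048.81
[4] 1.3(391.4) + 1.4(185.7) + 0.6(264.9) = 927.74
[5] 1.4(391.4) + 0.6(185.7) + 0.6(66.0) + 0.6(264.9) + 0.5(170.6) = 943.22
[6] 1.0(391.4) - 0.7(170.6) = 271.98
Combination 3 governs: P_u = 1048.81 kips.

1048.81 kips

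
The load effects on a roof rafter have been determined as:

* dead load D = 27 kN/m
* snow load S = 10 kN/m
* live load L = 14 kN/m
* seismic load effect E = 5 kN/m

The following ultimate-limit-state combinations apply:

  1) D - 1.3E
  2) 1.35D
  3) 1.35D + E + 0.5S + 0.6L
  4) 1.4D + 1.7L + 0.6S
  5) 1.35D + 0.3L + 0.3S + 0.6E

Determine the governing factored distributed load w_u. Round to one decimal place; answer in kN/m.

1) 1.0(27) - 1.3(5) = 27.0 - 6.5 = 20.5
2) 1.35(27) = 36.5
3) 1.35(27) + 1.0(5) + 0.5(10) + 0.6(14) = 36.5 + 5.0 + 5.0 + 8.4 = 54.9
4) 1.4(27) + 1.7(14) + 0.6(10) = 37.8 + 23.8 + 6.0 = 67.6
5) 1.35(27) + 0.3(14) + 0.3(10) + 0.6(5) = 36.5 + 4.2 + 3.0 + 3.0 = 46.7
Combination 4 governs: w_u = 67.6 kN/m.

67.6 kN/m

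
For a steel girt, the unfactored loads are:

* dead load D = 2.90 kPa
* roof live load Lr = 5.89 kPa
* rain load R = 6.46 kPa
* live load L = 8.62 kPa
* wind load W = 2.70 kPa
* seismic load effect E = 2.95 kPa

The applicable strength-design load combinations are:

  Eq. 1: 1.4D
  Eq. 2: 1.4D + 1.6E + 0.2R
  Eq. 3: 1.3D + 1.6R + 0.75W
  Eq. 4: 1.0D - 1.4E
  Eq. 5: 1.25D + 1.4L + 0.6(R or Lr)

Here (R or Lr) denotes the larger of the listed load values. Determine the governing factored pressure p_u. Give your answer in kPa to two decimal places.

(R or Lr) → R = 6.46 kPa.
Eq. 1: 1.4(2.90) = 4.06
Eq. 2: 1.4(2.90) + 1.6(2.95) + 0.2(6.46) = 10.07
Eq. 3: 1.3(2.90) + 1.6(6.46) + 0.75(2.70) = 16.13
Eq. 4: 1.0(2.90) - 1.4(2.95) = -1.23
Eq. 5: 1.25(2.90) + 1.4(8.62) + 0.6(6.46) = 19.57
Maximum is from combination 5.

19.57 kPa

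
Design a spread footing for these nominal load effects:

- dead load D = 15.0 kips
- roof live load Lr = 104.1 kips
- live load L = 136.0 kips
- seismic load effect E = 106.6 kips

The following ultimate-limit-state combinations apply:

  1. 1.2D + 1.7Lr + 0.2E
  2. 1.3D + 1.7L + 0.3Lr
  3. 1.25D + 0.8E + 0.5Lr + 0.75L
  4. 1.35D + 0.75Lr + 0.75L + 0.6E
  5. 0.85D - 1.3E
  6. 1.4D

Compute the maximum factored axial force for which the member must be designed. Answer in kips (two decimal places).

281.93 kips

1. 1.2(15.0) + 1.7(104.1) + 0.2(106.6) = 18.00 + 176.97 + 21.32 = 216.29
2. 1.3(15.0) + 1.7(136.0) + 0.3(104.1) = 19.50 + 231.20 + 31.23 = 281.93
3. 1.25(15.0) + 0.8(106.6) + 0.5(104.1) + 0.75(136.0) = 18.75 + 85.28 + 52.05 + 102.00 = 258.08
4. 1.35(15.0) + 0.75(104.1) + 0.75(136.0) + 0.6(106.6) = 20.25 + 78.08 + 102.00 + 63.96 = 264.29
5. 0.85(15.0) - 1.3(106.6) = 12.75 - 138.58 = -125.83
6. 1.4(15.0) = 21.00
The controlling combination is 2, giving 281.93 kips.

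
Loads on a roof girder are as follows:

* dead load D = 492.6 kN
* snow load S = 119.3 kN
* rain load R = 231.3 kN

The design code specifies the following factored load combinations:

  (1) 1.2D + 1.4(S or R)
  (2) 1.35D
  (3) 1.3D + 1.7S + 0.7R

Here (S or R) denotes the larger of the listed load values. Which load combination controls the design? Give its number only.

(S or R) → R = 231.3 kN.
(1) 1.2(492.6) + 1.4(231.3) = 914.9
(2) 1.35(492.6) = 665.0
(3) 1.3(492.6) + 1.7(119.3) + 0.7(231.3) = 1005.1
The largest value is 1005.1 kN from combination 3.

Combination 3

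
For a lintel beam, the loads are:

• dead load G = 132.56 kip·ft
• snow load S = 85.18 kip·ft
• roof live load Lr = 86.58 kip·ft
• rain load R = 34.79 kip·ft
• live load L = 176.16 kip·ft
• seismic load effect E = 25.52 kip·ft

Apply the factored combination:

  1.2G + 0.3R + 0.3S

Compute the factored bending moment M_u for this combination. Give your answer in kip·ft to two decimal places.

1.2(132.56) + 0.3(34.79) + 0.3(85.18) = 159.07 + 10.44 + 25.55 = 195.06
M_u = 195.06 kip·ft.

195.06 kip·ft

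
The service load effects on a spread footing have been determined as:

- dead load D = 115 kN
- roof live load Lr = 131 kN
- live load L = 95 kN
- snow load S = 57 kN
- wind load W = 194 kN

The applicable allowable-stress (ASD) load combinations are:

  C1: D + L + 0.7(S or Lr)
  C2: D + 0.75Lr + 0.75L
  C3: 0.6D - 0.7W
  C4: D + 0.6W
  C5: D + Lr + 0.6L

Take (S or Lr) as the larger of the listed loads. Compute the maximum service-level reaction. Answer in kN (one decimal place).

303.0 kN

(S or Lr) → Lr = 131 kN.
C1: 1.0(115) + 1.0(95) + 0.7(131) = 115.0 + 95.0 + 91.7 = 301.7
C2: 1.0(115) + 0.75(131) + 0.75(95) = 284.5
C3: 0.6(115) - 0.7(194) = 69.0 - 135.8 = -66.8
C4: 1.0(115) + 0.6(194) = 115.0 + 116.4 = 231.4
C5: 1.0(115) + 1.0(131) + 0.6(95) = 115.0 + 131.0 + 57.0 = 303.0
The controlling combination is 5, giving 303.0 kN.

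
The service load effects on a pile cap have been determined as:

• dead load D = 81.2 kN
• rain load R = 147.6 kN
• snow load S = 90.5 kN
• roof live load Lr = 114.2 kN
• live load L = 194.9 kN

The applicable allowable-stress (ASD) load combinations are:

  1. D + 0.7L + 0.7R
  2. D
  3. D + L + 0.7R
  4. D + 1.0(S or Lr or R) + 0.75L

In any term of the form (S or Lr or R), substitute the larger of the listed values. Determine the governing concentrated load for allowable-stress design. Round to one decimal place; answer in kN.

379.4 kN

(S or Lr or R) → R = 147.6 kN.
1. 1.0(81.2) + 0.7(194.9) + 0.7(147.6) = 321.0
2. 1.0(81.2) = 81.2
3. 1.0(81.2) + 1.0(194.9) + 0.7(147.6) = 379.4
4. 1.0(81.2) + 1.0(147.6) + 0.75(194.9) = 375.0
Combination 3 governs: P = 379.4 kN.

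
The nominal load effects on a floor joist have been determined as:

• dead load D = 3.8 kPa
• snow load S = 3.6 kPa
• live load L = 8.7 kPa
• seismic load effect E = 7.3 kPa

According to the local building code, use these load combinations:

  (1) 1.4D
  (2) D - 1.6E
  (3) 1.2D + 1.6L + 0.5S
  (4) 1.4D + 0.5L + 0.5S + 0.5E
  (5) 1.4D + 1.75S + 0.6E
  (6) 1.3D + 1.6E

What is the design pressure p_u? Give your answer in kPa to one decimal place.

20.3 kPa

(1) 1.4(3.8) = 5.3
(2) 1.0(3.8) - 1.6(7.3) = 3.8 - 11.7 = -7.9
(3) 1.2(3.8) + 1.6(8.7) + 0.5(3.6) = 4.6 + 13.9 + 1.8 = 20.3
(4) 1.4(3.8) + 0.5(8.7) + 0.5(3.6) + 0.5(7.3) = 15.1
(5) 1.4(3.8) + 1.75(3.6) + 0.6(7.3) = 5.3 + 6.3 + 4.4 = 16.0
(6) 1.3(3.8) + 1.6(7.3) = 4.9 + 11.7 = 16.6
Combination 3 governs: p_u = 20.3 kPa.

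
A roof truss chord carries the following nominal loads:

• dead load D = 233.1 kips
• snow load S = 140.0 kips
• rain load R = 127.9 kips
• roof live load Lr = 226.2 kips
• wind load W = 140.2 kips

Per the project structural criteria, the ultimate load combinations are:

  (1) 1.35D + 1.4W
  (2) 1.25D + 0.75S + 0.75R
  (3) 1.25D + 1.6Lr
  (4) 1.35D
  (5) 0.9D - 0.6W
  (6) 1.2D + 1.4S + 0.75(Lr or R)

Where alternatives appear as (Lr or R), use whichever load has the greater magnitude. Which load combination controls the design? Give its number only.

(Lr or R) → Lr = 226.2 kips.
(1) 1.35(233.1) + 1.4(140.2) = 314.69 + 196.28 = 510.97
(2) 1.25(233.1) + 0.75(140.0) + 0.75(127.9) = 492.30
(3) 1.25(233.1) + 1.6(226.2) = 291.38 + 361.92 = 653.30
(4) 1.35(233.1) = 314.69
(5) 0.9(233.1) - 0.6(140.2) = 209.79 - 84.12 = 125.67
(6) 1.2(233.1) + 1.4(140.0) + 0.75(226.2) = 279.72 + 196.00 + 169.65 = 645.37
The largest value is 653.30 kips from combination 3.

Combination 3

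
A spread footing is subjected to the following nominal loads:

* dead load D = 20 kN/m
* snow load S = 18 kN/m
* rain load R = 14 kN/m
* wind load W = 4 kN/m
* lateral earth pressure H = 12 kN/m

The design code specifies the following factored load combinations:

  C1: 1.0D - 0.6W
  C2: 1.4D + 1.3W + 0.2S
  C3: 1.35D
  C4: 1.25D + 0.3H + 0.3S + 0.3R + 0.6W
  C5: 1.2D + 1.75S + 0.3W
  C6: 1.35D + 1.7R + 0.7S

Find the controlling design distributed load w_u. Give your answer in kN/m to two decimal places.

C1: 1.0(20) - 0.6(4) = 20.00 - 2.40 = 17.60
C2: 1.4(20) + 1.3(4) + 0.2(18) = 28.00 + 5.20 + 3.60 = 36.80
C3: 1.35(20) = 27.00
C4: 1.25(20) + 0.3(12) + 0.3(18) + 0.3(14) + 0.6(4) = 25.00 + 3.60 + 5.40 + 4.20 + 2.40 = 40.60
C5: 1.2(20) + 1.75(18) + 0.3(4) = 24.00 + 31.50 + 1.20 = 56.70
C6: 1.35(20) + 1.7(14) + 0.7(18) = 27.00 + 23.80 + 12.60 = 63.40
Maximum is from combination 6.

63.40 kN/m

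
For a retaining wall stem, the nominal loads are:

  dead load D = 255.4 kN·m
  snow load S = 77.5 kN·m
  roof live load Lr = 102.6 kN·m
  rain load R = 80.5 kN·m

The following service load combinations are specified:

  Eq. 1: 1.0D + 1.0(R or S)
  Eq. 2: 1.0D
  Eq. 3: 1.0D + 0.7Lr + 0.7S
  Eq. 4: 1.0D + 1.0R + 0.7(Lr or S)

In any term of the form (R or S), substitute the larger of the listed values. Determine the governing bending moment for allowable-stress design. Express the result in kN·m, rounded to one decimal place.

407.7 kN·m

(R or S) → R = 80.5 kN·m; (Lr or S) → Lr = 102.6 kN·m.
Eq. 1: 1.0(255.4) + 1.0(80.5) = 255.4 + 80.5 = 335.9
Eq. 2: 1.0(255.4) = 255.4
Eq. 3: 1.0(255.4) + 0.7(102.6) + 0.7(77.5) = 255.4 + 71.8 + 54.3 = 381.5
Eq. 4: 1.0(255.4) + 1.0(80.5) + 0.7(102.6) = 255.4 + 80.5 + 71.8 = 407.7
Maximum is from combination 4.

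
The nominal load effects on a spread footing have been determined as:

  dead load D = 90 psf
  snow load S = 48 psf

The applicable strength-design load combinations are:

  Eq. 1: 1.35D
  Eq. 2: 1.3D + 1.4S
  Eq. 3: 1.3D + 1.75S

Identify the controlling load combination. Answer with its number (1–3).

Combination 3

Eq. 1: 1.35(90) = 121.5
Eq. 2: 1.3(90) + 1.4(48) = 117.0 + 67.2 = 184.2
Eq. 3: 1.3(90) + 1.75(48) = 117.0 + 84.0 = 201.0
The largest value is 201.0 psf from combination 3.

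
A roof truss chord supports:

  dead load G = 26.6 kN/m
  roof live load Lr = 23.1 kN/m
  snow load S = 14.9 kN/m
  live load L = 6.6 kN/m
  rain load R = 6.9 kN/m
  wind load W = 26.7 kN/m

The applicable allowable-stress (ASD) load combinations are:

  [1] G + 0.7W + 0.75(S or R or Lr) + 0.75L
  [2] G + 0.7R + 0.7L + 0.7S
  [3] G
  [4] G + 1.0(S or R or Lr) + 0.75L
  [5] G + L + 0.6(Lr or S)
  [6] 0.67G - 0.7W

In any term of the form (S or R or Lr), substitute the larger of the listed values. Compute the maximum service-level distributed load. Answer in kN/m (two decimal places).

67.57 kN/m

(S or R or Lr) → Lr = 23.1 kN/m; (Lr or S) → Lr = 23.1 kN/m.
[1] 1.0(26.6) + 0.7(26.7) + 0.75(23.1) + 0.75(6.6) = 26.60 + 18.69 + 17.33 + 4.95 = 67.57
[2] 1.0(26.6) + 0.7(6.9) + 0.7(6.6) + 0.7(14.9) = 26.60 + 4.83 + 4.62 + 10.43 = 46.48
[3] 1.0(26.6) = 26.60
[4] 1.0(26.6) + 1.0(23.1) + 0.75(6.6) = 26.60 + 23.10 + 4.95 = 54.65
[5] 1.0(26.6) + 1.0(6.6) + 0.6(23.1) = 26.60 + 6.60 + 13.86 = 47.06
[6] 0.67(26.6) - 0.7(26.7) = 17.82 - 18.69 = -0.87
The controlling combination is 1, giving 67.57 kN/m.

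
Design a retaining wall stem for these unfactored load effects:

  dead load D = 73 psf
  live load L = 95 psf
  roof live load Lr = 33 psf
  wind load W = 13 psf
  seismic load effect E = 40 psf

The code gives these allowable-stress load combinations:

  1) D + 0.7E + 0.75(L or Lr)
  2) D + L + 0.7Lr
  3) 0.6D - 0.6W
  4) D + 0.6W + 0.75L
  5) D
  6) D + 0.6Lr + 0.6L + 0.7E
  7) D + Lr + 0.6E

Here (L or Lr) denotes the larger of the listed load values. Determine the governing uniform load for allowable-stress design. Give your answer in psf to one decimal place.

191.1 psf

(L or Lr) → L = 95 psf.
1) 1.0(73) + 0.7(40) + 0.75(95) = 73.0 + 28.0 + 71.3 = 172.3
2) 1.0(73) + 1.0(95) + 0.7(33) = 73.0 + 95.0 + 23.1 = 191.1
3) 0.6(73) - 0.6(13) = 43.8 - 7.8 = 36.0
4) 1.0(73) + 0.6(13) + 0.75(95) = 73.0 + 7.8 + 71.3 = 152.1
5) 1.0(73) = 73.0
6) 1.0(73) + 0.6(33) + 0.6(95) + 0.7(40) = 73.0 + 19.8 + 57.0 + 28.0 = 177.8
7) 1.0(73) + 1.0(33) + 0.6(40) = 73.0 + 33.0 + 24.0 = 130.0
Maximum is from combination 2.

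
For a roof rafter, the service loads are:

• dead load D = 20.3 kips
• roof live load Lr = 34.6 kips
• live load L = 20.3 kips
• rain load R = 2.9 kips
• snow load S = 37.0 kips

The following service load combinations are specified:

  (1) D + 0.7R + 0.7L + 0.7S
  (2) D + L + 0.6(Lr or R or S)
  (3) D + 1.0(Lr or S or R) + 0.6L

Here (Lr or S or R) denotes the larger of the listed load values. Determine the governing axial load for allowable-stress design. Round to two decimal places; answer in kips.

(Lr or R or S) → S = 37.0 kips; (Lr or S or R) → S = 37.0 kips.
(1) 1.0(20.3) + 0.7(2.9) + 0.7(20.3) + 0.7(37.0) = 20.30 + 2.03 + 14.21 + 25.90 = 62.44
(2) 1.0(20.3) + 1.0(20.3) + 0.6(37.0) = 20.30 + 20.30 + 22.20 = 62.80
(3) 1.0(20.3) + 1.0(37.0) + 0.6(20.3) = 20.30 + 37.00 + 12.18 = 69.48
Maximum is from combination 3.

69.48 kips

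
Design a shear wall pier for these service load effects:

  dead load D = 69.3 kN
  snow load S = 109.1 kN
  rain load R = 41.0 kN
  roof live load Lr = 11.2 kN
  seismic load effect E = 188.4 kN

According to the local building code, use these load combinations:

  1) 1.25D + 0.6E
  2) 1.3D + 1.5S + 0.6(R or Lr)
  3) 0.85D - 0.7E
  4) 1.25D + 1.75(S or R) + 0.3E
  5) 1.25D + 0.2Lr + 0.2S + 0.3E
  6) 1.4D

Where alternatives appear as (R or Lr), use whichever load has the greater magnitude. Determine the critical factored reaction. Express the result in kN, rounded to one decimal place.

334.1 kN

(R or Lr) → R = 41.0 kN; (S or R) → S = 109.1 kN.
1) 1.25(69.3) + 0.6(188.4) = 199.7
2) 1.3(69.3) + 1.5(109.1) + 0.6(41.0) = 278.3
3) 0.85(69.3) - 0.7(188.4) = 58.9 - 131.9 = -73.0
4) 1.25(69.3) + 1.75(109.1) + 0.3(188.4) = 334.1
5) 1.25(69.3) + 0.2(11.2) + 0.2(109.1) + 0.3(188.4) = 167.2
6) 1.4(69.3) = 97.0
The controlling combination is 4, giving 334.1 kN.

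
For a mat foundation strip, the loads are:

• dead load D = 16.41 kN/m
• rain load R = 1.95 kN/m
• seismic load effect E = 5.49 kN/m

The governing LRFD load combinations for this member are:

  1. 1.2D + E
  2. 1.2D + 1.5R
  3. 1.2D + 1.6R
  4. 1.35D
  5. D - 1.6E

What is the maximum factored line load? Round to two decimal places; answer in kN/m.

1. 1.2(16.41) + 1.0(5.49) = 25.18
2. 1.2(16.41) + 1.5(1.95) = 22.62
3. 1.2(16.41) + 1.6(1.95) = 22.81
4. 1.35(16.41) = 22.15
5. 1.0(16.41) - 1.6(5.49) = 7.63
The controlling combination is 1, giving 25.18 kN/m.

25.18 kN/m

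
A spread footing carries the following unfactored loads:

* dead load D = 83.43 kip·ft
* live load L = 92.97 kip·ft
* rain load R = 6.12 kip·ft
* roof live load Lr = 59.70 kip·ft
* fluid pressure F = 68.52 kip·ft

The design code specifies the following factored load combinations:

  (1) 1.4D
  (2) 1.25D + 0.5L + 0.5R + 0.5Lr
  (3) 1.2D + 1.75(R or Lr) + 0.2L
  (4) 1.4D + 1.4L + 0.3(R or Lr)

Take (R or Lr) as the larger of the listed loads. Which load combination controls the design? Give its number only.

(R or Lr) → Lr = 59.70 kip·ft.
(1) 1.4(83.43) = 116.80
(2) 1.25(83.43) + 0.5(92.97) + 0.5(6.12) + 0.5(59.70) = 183.68
(3) 1.2(83.43) + 1.75(59.70) + 0.2(92.97) = 223.19
(4) 1.4(83.43) + 1.4(92.97) + 0.3(59.70) = 264.87
The largest value is 264.87 kip·ft from combination 4.

Combination 4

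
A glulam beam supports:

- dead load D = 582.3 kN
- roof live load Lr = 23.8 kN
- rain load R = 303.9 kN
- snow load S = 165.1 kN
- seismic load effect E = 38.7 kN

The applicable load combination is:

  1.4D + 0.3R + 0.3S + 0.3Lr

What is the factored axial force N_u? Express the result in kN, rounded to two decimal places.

1.4(582.3) + 0.3(303.9) + 0.3(165.1) + 0.3(23.8) = 815.22 + 91.17 + 49.53 + 7.14 = 963.06
N_u = 963.06 kN.

963.06 kN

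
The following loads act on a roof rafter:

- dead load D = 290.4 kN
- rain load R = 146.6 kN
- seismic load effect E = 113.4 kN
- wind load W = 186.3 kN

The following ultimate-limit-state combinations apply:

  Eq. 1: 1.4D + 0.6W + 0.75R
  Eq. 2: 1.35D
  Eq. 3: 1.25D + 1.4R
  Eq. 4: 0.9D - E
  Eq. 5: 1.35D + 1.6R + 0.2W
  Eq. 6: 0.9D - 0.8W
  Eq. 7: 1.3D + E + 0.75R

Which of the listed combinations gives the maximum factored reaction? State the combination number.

Combination 5

Eq. 1: 1.4(290.4) + 0.6(186.3) + 0.75(146.6) = 628.29
Eq. 2: 1.35(290.4) = 392.04
Eq. 3: 1.25(290.4) + 1.4(146.6) = 568.24
Eq. 4: 0.9(290.4) - 1.0(113.4) = 147.96
Eq. 5: 1.35(290.4) + 1.6(146.6) + 0.2(186.3) = 663.86
Eq. 6: 0.9(290.4) - 0.8(186.3) = 112.32
Eq. 7: 1.3(290.4) + 1.0(113.4) + 0.75(146.6) = 600.87
The largest value is 663.86 kN from combination 5.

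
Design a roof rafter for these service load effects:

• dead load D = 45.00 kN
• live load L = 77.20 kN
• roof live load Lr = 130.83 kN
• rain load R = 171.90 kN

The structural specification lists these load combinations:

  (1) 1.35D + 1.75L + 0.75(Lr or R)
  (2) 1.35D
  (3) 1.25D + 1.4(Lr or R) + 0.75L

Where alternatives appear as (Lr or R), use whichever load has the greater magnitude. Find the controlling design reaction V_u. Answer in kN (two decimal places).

(Lr or R) → R = 171.90 kN.
(1) 1.35(45.00) + 1.75(77.20) + 0.75(171.90) = 60.75 + 135.10 + 128.93 = 324.78
(2) 1.35(45.00) = 60.75
(3) 1.25(45.00) + 1.4(171.90) + 0.75(77.20) = 56.25 + 240.66 + 57.90 = 354.81
The controlling combination is 3, giving 354.81 kN.

354.81 kN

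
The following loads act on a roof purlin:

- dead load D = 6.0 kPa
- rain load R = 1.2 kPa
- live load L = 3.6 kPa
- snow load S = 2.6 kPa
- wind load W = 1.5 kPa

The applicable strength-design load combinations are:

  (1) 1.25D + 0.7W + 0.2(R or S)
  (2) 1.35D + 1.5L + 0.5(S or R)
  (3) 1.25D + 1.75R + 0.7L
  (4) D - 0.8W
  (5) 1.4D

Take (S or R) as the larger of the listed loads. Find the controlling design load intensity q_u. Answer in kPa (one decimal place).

14.8 kPa

(R or S) → S = 2.6 kPa; (S or R) → S = 2.6 kPa.
(1) 1.25(6.0) + 0.7(1.5) + 0.2(2.6) = 7.5 + 1.1 + 0.5 = 9.1
(2) 1.35(6.0) + 1.5(3.6) + 0.5(2.6) = 8.1 + 5.4 + 1.3 = 14.8
(3) 1.25(6.0) + 1.75(1.2) + 0.7(3.6) = 7.5 + 2.1 + 2.5 = 12.1
(4) 1.0(6.0) - 0.8(1.5) = 6.0 - 1.2 = 4.8
(5) 1.4(6.0) = 8.4
The controlling combination is 2, giving 14.8 kPa.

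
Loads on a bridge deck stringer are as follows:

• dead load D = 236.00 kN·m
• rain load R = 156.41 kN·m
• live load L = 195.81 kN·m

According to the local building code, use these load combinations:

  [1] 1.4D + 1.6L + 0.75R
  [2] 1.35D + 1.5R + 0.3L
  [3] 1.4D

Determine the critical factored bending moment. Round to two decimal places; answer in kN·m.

[1] 1.4(236.00) + 1.6(195.81) + 0.75(156.41) = 761.00
[2] 1.35(236.00) + 1.5(156.41) + 0.3(195.81) = 318.60 + 234.62 + 58.74 = 611.96
[3] 1.4(236.00) = 330.40
The controlling combination is 1, giving 761.00 kN·m.

761.00 kN·m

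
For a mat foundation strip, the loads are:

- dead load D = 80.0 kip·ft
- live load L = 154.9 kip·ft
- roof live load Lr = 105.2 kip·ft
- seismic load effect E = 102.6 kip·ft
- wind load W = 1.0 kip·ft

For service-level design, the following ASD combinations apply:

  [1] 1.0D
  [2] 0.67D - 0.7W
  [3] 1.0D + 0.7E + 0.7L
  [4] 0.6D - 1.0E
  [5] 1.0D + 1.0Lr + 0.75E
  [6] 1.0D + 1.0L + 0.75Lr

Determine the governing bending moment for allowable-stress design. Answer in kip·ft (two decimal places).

[1] 1.0(80.0) = 80.00
[2] 0.67(80.0) - 0.7(1.0) = 53.60 - 0.70 = 52.90
[3] 1.0(80.0) + 0.7(102.6) + 0.7(154.9) = 80.00 + 71.82 + 108.43 = 260.25
[4] 0.6(80.0) - 1.0(102.6) = 48.00 - 102.60 = -54.60
[5] 1.0(80.0) + 1.0(105.2) + 0.75(102.6) = 80.00 + 105.20 + 76.95 = 262.15
[6] 1.0(80.0) + 1.0(154.9) + 0.75(105.2) = 80.00 + 154.90 + 78.90 = 313.80
Maximum is from combination 6.

313.80 kip·ft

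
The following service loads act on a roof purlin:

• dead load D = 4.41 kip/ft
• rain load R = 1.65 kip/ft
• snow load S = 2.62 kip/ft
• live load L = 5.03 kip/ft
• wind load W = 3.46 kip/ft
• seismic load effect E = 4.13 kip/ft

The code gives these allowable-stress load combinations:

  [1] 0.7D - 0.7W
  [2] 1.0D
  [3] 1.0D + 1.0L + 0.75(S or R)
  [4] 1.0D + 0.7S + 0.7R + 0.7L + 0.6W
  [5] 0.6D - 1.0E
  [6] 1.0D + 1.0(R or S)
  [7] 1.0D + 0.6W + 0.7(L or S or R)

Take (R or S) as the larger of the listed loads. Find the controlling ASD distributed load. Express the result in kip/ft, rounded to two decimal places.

13.00 kip/ft

(S or R) → S = 2.62 kip/ft; (R or S) → S = 2.62 kip/ft; (L or S or R) → L = 5.03 kip/ft.
[1] 0.7(4.41) - 0.7(3.46) = 0.67
[2] 1.0(4.41) = 4.41
[3] 1.0(4.41) + 1.0(5.03) + 0.75(2.62) = 11.41
[4] 1.0(4.41) + 0.7(2.62) + 0.7(1.65) + 0.7(5.03) + 0.6(3.46) = 13.00
[5] 0.6(4.41) - 1.0(4.13) = -1.48
[6] 1.0(4.41) + 1.0(2.62) = 7.03
[7] 1.0(4.41) + 0.6(3.46) + 0.7(5.03) = 10.01
Maximum is from combination 4.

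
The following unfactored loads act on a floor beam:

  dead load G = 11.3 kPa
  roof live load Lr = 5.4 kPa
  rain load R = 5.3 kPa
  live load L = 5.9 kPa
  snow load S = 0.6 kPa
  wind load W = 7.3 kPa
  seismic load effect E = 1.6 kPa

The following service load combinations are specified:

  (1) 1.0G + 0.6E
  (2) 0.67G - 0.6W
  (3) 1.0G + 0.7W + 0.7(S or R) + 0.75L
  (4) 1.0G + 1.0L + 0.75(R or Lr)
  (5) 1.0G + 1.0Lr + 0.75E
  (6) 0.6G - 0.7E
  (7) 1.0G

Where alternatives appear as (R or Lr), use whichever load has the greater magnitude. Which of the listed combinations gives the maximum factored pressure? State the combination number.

(S or R) → R = 5.3 kPa; (R or Lr) → Lr = 5.4 kPa.
(1) 1.0(11.3) + 0.6(1.6) = 12.26
(2) 0.67(11.3) - 0.6(7.3) = 3.19
(3) 1.0(11.3) + 0.7(7.3) + 0.7(5.3) + 0.75(5.9) = 24.55
(4) 1.0(11.3) + 1.0(5.9) + 0.75(5.4) = 21.25
(5) 1.0(11.3) + 1.0(5.4) + 0.75(1.6) = 17.90
(6) 0.6(11.3) - 0.7(1.6) = 5.66
(7) 1.0(11.3) = 11.30
The largest value is 24.55 kPa from combination 3.

Combination 3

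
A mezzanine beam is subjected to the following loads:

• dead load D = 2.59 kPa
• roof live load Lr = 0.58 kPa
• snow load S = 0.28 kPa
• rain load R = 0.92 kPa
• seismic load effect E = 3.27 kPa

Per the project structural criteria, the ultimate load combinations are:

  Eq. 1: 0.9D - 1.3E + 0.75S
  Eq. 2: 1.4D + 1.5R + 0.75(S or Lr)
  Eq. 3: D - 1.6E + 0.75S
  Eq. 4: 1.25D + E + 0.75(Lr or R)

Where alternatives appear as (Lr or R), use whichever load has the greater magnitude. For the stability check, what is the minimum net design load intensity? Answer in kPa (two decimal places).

-2.43 kPa

(S or Lr) → Lr = 0.58 kPa; (Lr or R) → R = 0.92 kPa.
Eq. 1: 0.9(2.59) - 1.3(3.27) + 0.75(0.28) = 2.33 - 4.25 + 0.21 = -1.71
Eq. 2: 1.4(2.59) + 1.5(0.92) + 0.75(0.58) = 5.44
Eq. 3: 1.0(2.59) - 1.6(3.27) + 0.75(0.28) = 2.59 - 5.23 + 0.21 = -2.43
Eq. 4: 1.25(2.59) + 1.0(3.27) + 0.75(0.92) = 3.24 + 3.27 + 0.69 = 7.20
Combination 3 gives the minimum: -2.43 kPa.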